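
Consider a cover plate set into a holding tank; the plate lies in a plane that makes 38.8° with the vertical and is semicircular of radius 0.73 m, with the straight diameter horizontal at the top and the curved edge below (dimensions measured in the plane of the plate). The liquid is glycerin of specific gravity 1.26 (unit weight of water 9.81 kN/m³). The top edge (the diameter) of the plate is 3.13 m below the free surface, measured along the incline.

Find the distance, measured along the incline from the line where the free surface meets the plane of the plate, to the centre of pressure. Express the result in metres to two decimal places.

y_p = 3.45 m

γ = 1.26 × 9.81 = 12.3606 kN/m³.
The plate makes 38.8° with the vertical, i.e. θ = 90° − 38.8° = 51.2° to the horizontal. Measuring y along the incline from the free-surface line, vertical depth h = y·sinθ with sinθ = 0.779338.
The centroid of a semicircle lies 4r/(3π) = 0.309822 m from the diameter, here below the top edge, so y_c = 3.13 + 0.309822 = 3.43982 m and h_c = 3.43982 × 0.779338 = 2.68078 m.
A = πr²/2 = π × 0.73²/2 = 0.837077 m².
Resultant F = γ·h_c·A = 12.3606 × 2.68078 × 0.837077 = 27.7374 kN.
I_c = (π/8 − 8/(9π))·r⁴ = 0.109757 × 0.73⁴ = 0.0311691 m⁴.
Centre of pressure: y_p = y_c + I_c/(y_c·A) = 3.43982 + 0.0311691/(3.43982 × 0.837077) = 3.43982 + 0.0108249 = 3.45064 m along the plane.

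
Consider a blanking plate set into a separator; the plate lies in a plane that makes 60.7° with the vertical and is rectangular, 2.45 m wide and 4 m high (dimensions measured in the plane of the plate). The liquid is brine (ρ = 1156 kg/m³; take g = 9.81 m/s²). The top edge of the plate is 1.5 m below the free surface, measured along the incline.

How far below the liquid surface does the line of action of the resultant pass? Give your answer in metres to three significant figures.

γ = ρg = 1156 × 9.81 / 1000 = 11.34036 kN/m³.
The plate makes 60.7° with the vertical, i.e. θ = 90° − 60.7° = 29.3° to the horizontal. Measuring y along the incline from the free-surface line, vertical depth h = y·sinθ with sinθ = 0.489382.
The centroid lies 4/2 = 2 m below the top edge, so y_c = 1.5 + 2 = 3.5 m and h_c = 3.5 × 0.489382 = 1.71284 m.
A = 2.45 × 4 = 9.8 m².
Resultant F = γ·h_c·A = 11.34036 × 1.71284 × 9.8 = 190.357 kN.
I_c = b·h³/12 = 2.45 × 4³/12 = 13.0667 m⁴.
Centre of pressure: y_p = y_c + I_c/(y_c·A) = 3.5 + 13.0667/(3.5 × 9.8) = 3.5 + 0.380953 = 3.88095 m along the plane.
Vertically, h_p = y_p·sinθ = 3.88095 × 0.489382 = 1.89927 m.

h_p = 1.90 m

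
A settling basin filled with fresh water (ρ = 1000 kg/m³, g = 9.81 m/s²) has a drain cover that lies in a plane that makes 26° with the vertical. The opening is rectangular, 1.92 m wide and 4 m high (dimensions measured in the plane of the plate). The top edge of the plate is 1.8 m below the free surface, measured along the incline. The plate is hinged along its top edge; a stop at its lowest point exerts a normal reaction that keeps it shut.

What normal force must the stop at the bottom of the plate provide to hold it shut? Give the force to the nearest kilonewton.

P ≈ 151 kN

γ = ρg = 1000 × 9.81 = 9810 N/m³ = 9.81 kN/m³.
The plate makes 26° with the vertical, i.e. θ = 90° − 26° = 64° to the horizontal. Measuring y along the incline from the free-surface line, vertical depth h = y·sinθ with sinθ = 0.898794.
The centroid lies 4/2 = 2 m below the top edge, so y_c = 1.8 + 2 = 3.8 m and h_c = 3.8 × 0.898794 = 3.41542 m.
A = 1.92 × 4 = 7.68 m².
Resultant F = γ·h_c·A = 9.81 × 3.41542 × 7.68 = 257.32 kN.
I_c = b·h³/12 = 1.92 × 4³/12 = 10.24 m⁴.
Centre of pressure: y_p = y_c + I_c/(y_c·A) = 3.8 + 10.24/(3.8 × 7.68) = 3.8 + 0.350877 = 4.15088 m along the plane.
The resultant acts 2 + 0.350877 = 2.35088 m (along the plate) below the hinge at the top edge, so the moment about the hinge is M = F × 2.35088 = 257.32 × 2.35088 = 604.928 kN·m.
A normal force at the bottom, 4 m from the hinge, must supply this moment: P = 604.928/4 = 151.232 kN.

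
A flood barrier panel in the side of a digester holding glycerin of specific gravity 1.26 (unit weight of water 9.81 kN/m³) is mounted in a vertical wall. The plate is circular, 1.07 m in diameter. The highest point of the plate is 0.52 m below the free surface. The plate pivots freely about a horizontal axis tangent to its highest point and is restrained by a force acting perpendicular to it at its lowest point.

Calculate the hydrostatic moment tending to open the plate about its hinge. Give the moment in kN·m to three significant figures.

M ≈ 7.07 kN·m

γ = 1.26 × 9.81 = 12.3606 kN/m³.
The centroid is at the centre, 0.535 m below the top of the plate, so the centroid depth is h_c = 0.52 + 0.535 = 1.055 m.
A = π(0.535)² = 0.899202 m².
Resultant F = γ·h_c·A = 12.3606 × 1.055 × 0.899202 = 11.726 kN.
I_c = πr⁴/4 = π × 0.535⁴/4 = 0.0643435 m⁴.
Centre of pressure: y_p = y_c + I_c/(y_c·A) = 1.055 + 0.0643435/(1.055 × 0.899202) = 1.055 + 0.0678258 = 1.12283 m along the plane.
The resultant acts 0.535 + 0.0678258 = 0.602826 m (along the plate) below the hinge at the top edge, so the moment about the hinge is M = F × 0.602826 = 11.726 × 0.602826 = 7.06874 kN·m.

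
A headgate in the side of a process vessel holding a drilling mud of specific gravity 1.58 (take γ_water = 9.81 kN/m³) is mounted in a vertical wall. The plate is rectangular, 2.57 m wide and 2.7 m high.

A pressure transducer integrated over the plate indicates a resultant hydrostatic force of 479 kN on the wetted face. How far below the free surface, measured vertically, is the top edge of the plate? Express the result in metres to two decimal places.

γ = 1.58 × 9.81 = 15.4998 kN/m³.
A = 2.57 × 2.7 = 6.939 m².
From F = γ·h_c·A, the centroid depth is h_c = 479/(15.4998 × 6.939) = 4.45361 m.
The centroid lies 2.7/2 = 1.35 m below the top edge, so the top edge sits at h_top = 4.45361 − 1.35 = 3.10361 m below the surface.

d_top ≈ 3.10 m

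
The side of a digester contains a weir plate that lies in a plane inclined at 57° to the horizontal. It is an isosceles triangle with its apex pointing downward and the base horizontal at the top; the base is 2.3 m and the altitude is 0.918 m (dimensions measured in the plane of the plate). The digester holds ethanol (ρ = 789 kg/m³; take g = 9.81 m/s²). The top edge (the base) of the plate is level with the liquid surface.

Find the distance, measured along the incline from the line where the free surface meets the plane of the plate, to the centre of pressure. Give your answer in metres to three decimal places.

y_p = 0.459 m

γ = ρg = 789 × 9.81 / 1000 = 7.74009 kN/m³.
Let θ = 57° be the plate's angle to the horizontal; measure y along the incline from where the plane meets the free surface. Vertical depth h = y·sinθ with sinθ = 0.838671.
With the apex down, the centroid sits h/3 = 0.918/3 = 0.306 m below the base (the top edge), so y_c = 0.306 m and h_c = 0.306 × 0.838671 = 0.256633 m.
A = ½ × 2.3 × 0.918 = 1.0557 m².
Resultant F = γ·h_c·A = 7.74009 × 0.256633 × 1.0557 = 2.097 kN.
I_c = b·h³/36 = 2.3 × 0.918³/36 = 0.0494258 m⁴.
Centre of pressure: y_p = y_c + I_c/(y_c·A) = 0.306 + 0.0494258/(0.306 × 1.0557) = 0.306 + 0.153 = 0.459 m along the plane.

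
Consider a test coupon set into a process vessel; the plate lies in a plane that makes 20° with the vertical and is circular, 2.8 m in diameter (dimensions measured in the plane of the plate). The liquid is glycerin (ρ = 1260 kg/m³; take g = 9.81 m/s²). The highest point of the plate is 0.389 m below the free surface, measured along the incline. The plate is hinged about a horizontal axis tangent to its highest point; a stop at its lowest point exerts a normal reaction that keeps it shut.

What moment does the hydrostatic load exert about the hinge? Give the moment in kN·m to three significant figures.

γ = ρg = 1260 × 9.81 / 1000 = 12.3606 kN/m³.
The plate makes 20° with the vertical, i.e. θ = 90° − 20° = 70° to the horizontal. Measuring y along the incline from the free-surface line, vertical depth h = y·sinθ with sinθ = 0.939693.
The centroid is at the centre, 1.4 m below the top of the plate, so y_c = 0.389 + 1.4 = 1.789 m and h_c = 1.789 × 0.939693 = 1.68111 m.
A = π(1.4)² = 6.15752 m².
Resultant F = γ·h_c·A = 12.3606 × 1.68111 × 6.15752 = 127.95 kN.
I_c = πr⁴/4 = π × 1.4⁴/4 = 3.01719 m⁴.
Centre of pressure: y_p = y_c + I_c/(y_c·A) = 1.789 + 3.01719/(1.789 × 6.15752) = 1.789 + 0.273897 = 2.0629 m along the plane.
The resultant acts 1.4 + 0.273897 = 1.6739 m (along the plate) below the hinge at the top edge, so the moment about the hinge is M = F × 1.6739 = 127.95 × 1.6739 = 214.176 kN·m.

M ≈ 214 kN·m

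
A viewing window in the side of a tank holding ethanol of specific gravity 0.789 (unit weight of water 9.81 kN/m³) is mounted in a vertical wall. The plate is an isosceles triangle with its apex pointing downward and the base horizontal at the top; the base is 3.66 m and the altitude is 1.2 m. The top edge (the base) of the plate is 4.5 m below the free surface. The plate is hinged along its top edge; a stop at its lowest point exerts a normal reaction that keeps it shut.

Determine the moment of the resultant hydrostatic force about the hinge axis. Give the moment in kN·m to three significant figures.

M ≈ 34.7 kN·m

γ = 0.789 × 9.81 = 7.74009 kN/m³.
With the apex down, the centroid sits h/3 = 1.2/3 = 0.4 m below the base (the top edge), so the centroid depth is h_c = 4.5 + 0.4 = 4.9 m.
A = ½ × 3.66 × 1.2 = 2.196 m².
Resultant F = γ·h_c·A = 7.74009 × 4.9 × 2.196 = 83.2865 kN.
I_c = b·h³/36 = 3.66 × 1.2³/36 = 0.17568 m⁴.
Centre of pressure: y_p = y_c + I_c/(y_c·A) = 4.9 + 0.17568/(4.9 × 2.196) = 4.9 + 0.0163265 = 4.91633 m along the plane.
The resultant acts 0.4 + 0.0163265 = 0.416327 m (along the plate) below the hinge at the top edge, so the moment about the hinge is M = F × 0.416327 = 83.2865 × 0.416327 = 34.6744 kN·m.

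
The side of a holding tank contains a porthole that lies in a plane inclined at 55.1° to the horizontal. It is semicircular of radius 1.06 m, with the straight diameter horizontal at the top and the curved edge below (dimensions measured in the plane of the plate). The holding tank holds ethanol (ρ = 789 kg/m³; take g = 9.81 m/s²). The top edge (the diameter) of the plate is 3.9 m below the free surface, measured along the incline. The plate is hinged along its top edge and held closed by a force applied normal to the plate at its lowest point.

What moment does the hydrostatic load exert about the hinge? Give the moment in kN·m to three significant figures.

γ = ρg = 789 × 9.81 / 1000 = 7.74009 kN/m³.
Let θ = 55.1° be the plate's angle to the horizontal; measure y along the incline from where the plane meets the free surface. Vertical depth h = y·sinθ with sinθ = 0.820152.
The centroid of a semicircle lies 4r/(3π) = 0.449878 m from the diameter, here below the top edge, so y_c = 3.9 + 0.449878 = 4.34988 m and h_c = 4.34988 × 0.820152 = 3.56756 m.
A = πr²/2 = π × 1.06²/2 = 1.76495 m².
Resultant F = γ·h_c·A = 7.74009 × 3.56756 × 1.76495 = 48.736 kN.
I_c = (π/8 − 8/(9π))·r⁴ = 0.109757 × 1.06⁴ = 0.138566 m⁴.
Centre of pressure: y_p = y_c + I_c/(y_c·A) = 4.34988 + 0.138566/(4.34988 × 1.76495) = 4.34988 + 0.0180487 = 4.36793 m along the plane.
The resultant acts 0.449878 + 0.0180487 = 0.467927 m (along the plate) below the hinge at the top edge, so the moment about the hinge is M = F × 0.467927 = 48.736 × 0.467927 = 22.8049 kN·m.

M ≈ 22.8 kN·m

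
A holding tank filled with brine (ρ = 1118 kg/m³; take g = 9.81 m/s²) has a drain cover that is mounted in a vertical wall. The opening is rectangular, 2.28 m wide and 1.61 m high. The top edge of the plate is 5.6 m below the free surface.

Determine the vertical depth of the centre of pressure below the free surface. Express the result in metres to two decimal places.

h_p = 6.44 m

γ = ρg = 1118 × 9.81 / 1000 = 10.96758 kN/m³.
The centroid lies 1.61/2 = 0.805 m below the top edge, so the centroid depth is h_c = 5.6 + 0.805 = 6.405 m.
A = 2.28 × 1.61 = 3.6708 m².
Resultant F = γ·h_c·A = 10.96758 × 6.405 × 3.6708 = 257.864 kN.
I_c = b·h³/12 = 2.28 × 1.61³/12 = 0.792923 m⁴.
Centre of pressure: y_p = y_c + I_c/(y_c·A) = 6.405 + 0.792923/(6.405 × 3.6708) = 6.405 + 0.0337249 = 6.43872 m along the plane.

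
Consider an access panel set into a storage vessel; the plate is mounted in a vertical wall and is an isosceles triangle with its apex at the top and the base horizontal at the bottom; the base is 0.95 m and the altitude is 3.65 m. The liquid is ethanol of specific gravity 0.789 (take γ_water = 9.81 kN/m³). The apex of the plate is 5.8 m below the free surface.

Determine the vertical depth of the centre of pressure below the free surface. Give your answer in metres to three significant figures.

γ = 0.789 × 9.81 = 7.74009 kN/m³.
With the apex up, the centroid sits 2h/3 = 2 × 3.65/3 = 2.43333 m below the apex, so the centroid depth is h_c = 5.8 + 2.43333 = 8.23333 m.
A = ½ × 0.95 × 3.65 = 1.73375 m².
Resultant F = γ·h_c·A = 7.74009 × 8.23333 × 1.73375 = 110.486 kN.
I_c = b·h³/36 = 0.95 × 3.65³/36 = 1.28322 m⁴.
Centre of pressure: y_p = y_c + I_c/(y_c·A) = 8.23333 + 1.28322/(8.23333 × 1.73375) = 8.23333 + 0.0898957 = 8.32323 m along the plane.

h_p = 8.32 m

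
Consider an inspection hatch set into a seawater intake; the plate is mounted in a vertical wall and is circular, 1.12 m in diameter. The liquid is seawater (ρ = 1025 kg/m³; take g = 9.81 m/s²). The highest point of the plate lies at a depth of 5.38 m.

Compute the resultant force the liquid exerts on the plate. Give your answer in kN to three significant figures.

F ≈ 58.8 kN

γ = ρg = 1025 × 9.81 / 1000 = 10.05525 kN/m³.
The centroid is at the centre, 0.56 m below the top of the plate, so the centroid depth is h_c = 5.38 + 0.56 = 5.94 m.
A = π(0.56)² = 0.985203 m².
Resultant F = γ·h_c·A = 10.05525 × 5.94 × 0.985203 = 58.8444 kN.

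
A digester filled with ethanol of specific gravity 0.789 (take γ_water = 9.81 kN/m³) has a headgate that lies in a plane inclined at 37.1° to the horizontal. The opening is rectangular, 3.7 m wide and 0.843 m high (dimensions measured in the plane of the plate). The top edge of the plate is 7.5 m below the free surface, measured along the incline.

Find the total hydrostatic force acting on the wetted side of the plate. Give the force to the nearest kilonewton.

γ = 0.789 × 9.81 = 7.74009 kN/m³.
Let θ = 37.1° be the plate's angle to the horizontal; measure y along the incline from where the plane meets the free surface. Vertical depth h = y·sinθ with sinθ = 0.603208.
The centroid lies 0.843/2 = 0.4215 m below the top edge, so y_c = 7.5 + 0.4215 = 7.9215 m and h_c = 7.9215 × 0.603208 = 4.77831 m.
A = 3.7 × 0.843 = 3.1191 m².
Resultant F = γ·h_c·A = 7.74009 × 4.77831 × 3.1191 = 115.359 kN.

F ≈ 115 kN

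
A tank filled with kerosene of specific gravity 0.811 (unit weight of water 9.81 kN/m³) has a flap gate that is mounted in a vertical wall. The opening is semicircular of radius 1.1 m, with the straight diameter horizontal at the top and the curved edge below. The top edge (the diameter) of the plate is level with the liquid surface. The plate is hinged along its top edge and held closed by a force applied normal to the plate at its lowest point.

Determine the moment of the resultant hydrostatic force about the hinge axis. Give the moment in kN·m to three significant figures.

M ≈ 4.57 kN·m

γ = 0.811 × 9.81 = 7.95591 kN/m³.
The centroid of a semicircle lies 4r/(3π) = 0.466854 m from the diameter, here below the top edge, so the centroid depth is h_c = 0.466854 m.
A = πr²/2 = π × 1.1²/2 = 1.90066 m².
Resultant F = γ·h_c·A = 7.95591 × 0.466854 × 1.90066 = 7.05952 kN.
I_c = (π/8 − 8/(9π))·r⁴ = 0.109757 × 1.1⁴ = 0.160695 m⁴.
Centre of pressure: y_p = y_c + I_c/(y_c·A) = 0.466854 + 0.160695/(0.466854 × 1.90066) = 0.466854 + 0.181099 = 0.647953 m along the plane.
The resultant acts 0.466854 + 0.181099 = 0.647953 m (along the plate) below the hinge at the top edge, so the moment about the hinge is M = F × 0.647953 = 7.05952 × 0.647953 = 4.57424 kN·m.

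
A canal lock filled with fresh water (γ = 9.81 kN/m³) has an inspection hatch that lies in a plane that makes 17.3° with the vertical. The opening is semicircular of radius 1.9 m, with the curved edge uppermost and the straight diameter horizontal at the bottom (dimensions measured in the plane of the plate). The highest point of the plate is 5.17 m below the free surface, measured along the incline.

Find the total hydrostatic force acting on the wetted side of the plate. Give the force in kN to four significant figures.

F ≈ 332.7 kN

γ = 9.81 kN/m³.
The plate makes 17.3° with the vertical, i.e. θ = 90° − 17.3° = 72.7° to the horizontal. Measuring y along the incline from the free-surface line, vertical depth h = y·sinθ with sinθ = 0.954761.
The centroid lies 4r/(3π) = 0.806385 m above the diameter, so r − 4r/(3π) = 1.9 − 0.806385 = 1.09361 m below the topmost point, so y_c = 5.17 + 1.09361 = 6.26361 m and h_c = 6.26361 × 0.954761 = 5.98025 m.
A = πr²/2 = π × 1.9²/2 = 5.67057 m².
Resultant F = γ·h_c·A = 9.81 × 5.98025 × 5.67057 = 332.671 kN.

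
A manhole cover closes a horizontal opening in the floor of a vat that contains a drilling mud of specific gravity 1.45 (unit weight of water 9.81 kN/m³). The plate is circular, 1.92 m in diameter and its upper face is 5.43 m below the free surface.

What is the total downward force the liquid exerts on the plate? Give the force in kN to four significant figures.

γ = 1.45 × 9.81 = 14.2245 kN/m³.
The plate is horizontal, so pressure is uniform at p = γ·h = 14.2245 × 5.43 = 77.239 kN/m².
A = π(0.96)² = 2.89529 m².
F = p·A = 77.239 × 2.89529 = 223.629 kN.

F ≈ 223.6 kN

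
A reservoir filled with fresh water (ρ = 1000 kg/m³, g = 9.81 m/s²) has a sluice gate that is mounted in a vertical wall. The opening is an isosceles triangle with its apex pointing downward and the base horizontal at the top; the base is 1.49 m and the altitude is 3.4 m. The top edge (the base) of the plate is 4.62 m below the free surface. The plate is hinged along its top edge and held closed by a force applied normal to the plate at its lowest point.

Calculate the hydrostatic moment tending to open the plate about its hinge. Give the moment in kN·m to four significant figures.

M ≈ 178.0 kN·m

γ = ρg = 1000 × 9.81 = 9810 N/m³ = 9.81 kN/m³.
With the apex down, the centroid sits h/3 = 3.4/3 = 1.13333 m below the base (the top edge), so the centroid depth is h_c = 4.62 + 1.13333 = 5.75333 m.
A = ½ × 1.49 × 3.4 = 2.533 m².
Resultant F = γ·h_c·A = 9.81 × 5.75333 × 2.533 = 142.963 kN.
I_c = b·h³/36 = 1.49 × 3.4³/36 = 1.62675 m⁴.
Centre of pressure: y_p = y_c + I_c/(y_c·A) = 5.75333 + 1.62675/(5.75333 × 2.533) = 5.75333 + 0.111626 = 5.86496 m along the plane.
The resultant acts 1.13333 + 0.111626 = 1.24496 m (along the plate) below the hinge at the top edge, so the moment about the hinge is M = F × 1.24496 = 142.963 × 1.24496 = 177.983 kN·m.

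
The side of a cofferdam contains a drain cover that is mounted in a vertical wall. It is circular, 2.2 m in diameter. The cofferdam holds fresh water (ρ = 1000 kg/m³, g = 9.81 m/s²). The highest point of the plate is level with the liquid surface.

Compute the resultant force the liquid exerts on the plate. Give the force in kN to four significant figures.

γ = ρg = 1000 × 9.81 = 9810 N/m³ = 9.81 kN/m³.
The centroid is at the centre, 1.1 m below the top of the plate, so the centroid depth is h_c = 1.1 m.
A = π(1.1)² = 3.80133 m².
Resultant F = γ·h_c·A = 9.81 × 1.1 × 3.80133 = 41.0202 kN.

F ≈ 41.02 kN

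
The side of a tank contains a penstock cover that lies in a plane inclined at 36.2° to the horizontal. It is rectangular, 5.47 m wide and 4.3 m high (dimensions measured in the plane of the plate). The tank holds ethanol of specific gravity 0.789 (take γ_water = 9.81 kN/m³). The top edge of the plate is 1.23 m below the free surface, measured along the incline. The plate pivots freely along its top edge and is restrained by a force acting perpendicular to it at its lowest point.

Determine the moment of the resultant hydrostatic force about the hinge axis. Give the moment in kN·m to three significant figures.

M ≈ 947 kN·m

γ = 0.789 × 9.81 = 7.74009 kN/m³.
Let θ = 36.2° be the plate's angle to the horizontal; measure y along the incline from where the plane meets the free surface. Vertical depth h = y·sinθ with sinθ = 0.590606.
The centroid lies 4.3/2 = 2.15 m below the top edge, so y_c = 1.23 + 2.15 = 3.38 m and h_c = 3.38 × 0.590606 = 1.99625 m.
A = 5.47 × 4.3 = 23.521 m².
Resultant F = γ·h_c·A = 7.74009 × 1.99625 × 23.521 = 363.427 kN.
I_c = b·h³/12 = 5.47 × 4.3³/12 = 36.2419 m⁴.
Centre of pressure: y_p = y_c + I_c/(y_c·A) = 3.38 + 36.2419/(3.38 × 23.521) = 3.38 + 0.455867 = 3.83587 m along the plane.
The resultant acts 2.15 + 0.455867 = 2.60587 m (along the plate) below the hinge at the top edge, so the moment about the hinge is M = F × 2.60587 = 363.427 × 2.60587 = 947.044 kN·m.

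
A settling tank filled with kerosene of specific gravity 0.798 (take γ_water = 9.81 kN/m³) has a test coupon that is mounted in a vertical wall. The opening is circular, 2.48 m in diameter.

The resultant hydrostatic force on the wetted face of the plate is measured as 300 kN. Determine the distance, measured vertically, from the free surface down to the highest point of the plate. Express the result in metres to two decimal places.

d_top ≈ 6.69 m

γ = 0.798 × 9.81 = 7.82838 kN/m³.
A = π(1.24)² = 4.83051 m².
From F = γ·h_c·A, the centroid depth is h_c = 300/(7.82838 × 4.83051) = 7.93335 m.
The centroid is at the centre, 1.24 m below the top of the plate, so the highest point sits at h_top = 7.93335 − 1.24 = 6.69335 m below the surface.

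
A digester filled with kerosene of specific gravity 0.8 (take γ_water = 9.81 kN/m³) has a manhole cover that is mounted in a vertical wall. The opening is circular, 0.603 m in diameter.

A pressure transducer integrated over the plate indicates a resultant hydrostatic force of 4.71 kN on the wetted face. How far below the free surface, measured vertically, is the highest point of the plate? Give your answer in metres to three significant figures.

d_top ≈ 1.80 m

γ = 0.8 × 9.81 = 7.848 kN/m³.
A = π(0.3015)² = 0.285578 m².
From F = γ·h_c·A, the centroid depth is h_c = 4.71/(7.848 × 0.285578) = 2.10154 m.
The centroid is at the centre, 0.3015 m below the top of the plate, so the highest point sits at h_top = 2.10154 − 0.3015 = 1.80004 m below the surface.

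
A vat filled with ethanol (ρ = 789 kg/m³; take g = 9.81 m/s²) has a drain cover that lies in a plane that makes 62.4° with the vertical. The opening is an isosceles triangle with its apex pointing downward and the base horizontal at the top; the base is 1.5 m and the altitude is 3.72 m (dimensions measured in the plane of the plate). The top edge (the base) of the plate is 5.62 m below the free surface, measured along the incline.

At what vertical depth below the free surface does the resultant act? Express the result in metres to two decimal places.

γ = ρg = 789 × 9.81 / 1000 = 7.74009 kN/m³.
The plate makes 62.4° with the vertical, i.e. θ = 90° − 62.4° = 27.6° to the horizontal. Measuring y along the incline from the free-surface line, vertical depth h = y·sinθ with sinθ = 0.463296.
With the apex down, the centroid sits h/3 = 3.72/3 = 1.24 m below the base (the top edge), so y_c = 5.62 + 1.24 = 6.86 m and h_c = 6.86 × 0.463296 = 3.17821 m.
A = ½ × 1.5 × 3.72 = 2.79 m².
Resultant F = γ·h_c·A = 7.74009 × 3.17821 × 2.79 = 68.633 kN.
I_c = b·h³/36 = 1.5 × 3.72³/36 = 2.14495 m⁴.
Centre of pressure: y_p = y_c + I_c/(y_c·A) = 6.86 + 2.14495/(6.86 × 2.79) = 6.86 + 0.11207 = 6.97207 m along the plane.
Vertically, h_p = y_p·sinθ = 6.97207 × 0.463296 = 3.23013 m.

h_p = 3.23 m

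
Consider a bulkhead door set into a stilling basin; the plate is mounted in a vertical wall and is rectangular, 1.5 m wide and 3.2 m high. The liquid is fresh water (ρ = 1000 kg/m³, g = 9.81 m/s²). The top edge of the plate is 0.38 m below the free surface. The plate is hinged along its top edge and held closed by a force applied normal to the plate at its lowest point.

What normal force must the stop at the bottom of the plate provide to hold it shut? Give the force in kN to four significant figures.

P ≈ 59.17 kN

γ = ρg = 1000 × 9.81 = 9810 N/m³ = 9.81 kN/m³.
The centroid lies 3.2/2 = 1.6 m below the top edge, so the centroid depth is h_c = 0.38 + 1.6 = 1.98 m.
A = 1.5 × 3.2 = 4.8 m².
Resultant F = γ·h_c·A = 9.81 × 1.98 × 4.8 = 93.2342 kN.
I_c = b·h³/12 = 1.5 × 3.2³/12 = 4.096 m⁴.
Centre of pressure: y_p = y_c + I_c/(y_c·A) = 1.98 + 4.096/(1.98 × 4.8) = 1.98 + 0.430976 = 2.41098 m along the plane.
The resultant acts 1.6 + 0.430976 = 2.03098 m (along the plate) below the hinge at the top edge, so the moment about the hinge is M = F × 2.03098 = 93.2342 × 2.03098 = 189.357 kN·m.
A normal force at the bottom, 3.2 m from the hinge, must supply this moment: P = 189.357/3.2 = 59.1741 kN.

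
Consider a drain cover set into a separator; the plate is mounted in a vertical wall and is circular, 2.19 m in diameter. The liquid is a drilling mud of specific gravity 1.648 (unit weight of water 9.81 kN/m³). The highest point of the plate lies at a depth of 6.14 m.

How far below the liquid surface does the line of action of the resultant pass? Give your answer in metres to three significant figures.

h_p = 7.28 m

γ = 1.648 × 9.81 = 16.16688 kN/m³.
The centroid is at the centre, 1.095 m below the top of the plate, so the centroid depth is h_c = 6.14 + 1.095 = 7.235 m.
A = π(1.095)² = 3.76685 m².
Resultant F = γ·h_c·A = 16.16688 × 7.235 × 3.76685 = 440.599 kN.
I_c = πr⁴/4 = π × 1.095⁴/4 = 1.12914 m⁴.
Centre of pressure: y_p = y_c + I_c/(y_c·A) = 7.235 + 1.12914/(7.235 × 3.76685) = 7.235 + 0.0414315 = 7.27643 m along the plane.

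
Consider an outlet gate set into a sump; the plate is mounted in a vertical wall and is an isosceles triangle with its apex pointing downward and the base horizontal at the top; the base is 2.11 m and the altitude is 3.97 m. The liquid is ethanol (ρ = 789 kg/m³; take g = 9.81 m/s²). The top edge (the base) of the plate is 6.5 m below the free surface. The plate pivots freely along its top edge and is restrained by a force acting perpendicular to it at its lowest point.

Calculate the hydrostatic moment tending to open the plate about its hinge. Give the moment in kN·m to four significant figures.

M ≈ 364.0 kN·m

γ = ρg = 789 × 9.81 / 1000 = 7.74009 kN/m³.
With the apex down, the centroid sits h/3 = 3.97/3 = 1.32333 m below the base (the top edge), so the centroid depth is h_c = 6.5 + 1.32333 = 7.82333 m.
A = ½ × 2.11 × 3.97 = 4.18835 m².
Resultant F = γ·h_c·A = 7.74009 × 7.82333 × 4.18835 = 253.618 kN.
I_c = b·h³/36 = 2.11 × 3.97³/36 = 3.66734 m⁴.
Centre of pressure: y_p = y_c + I_c/(y_c·A) = 7.82333 + 3.66734/(7.82333 × 4.18835) = 7.82333 + 0.111922 = 7.93525 m along the plane.
The resultant acts 1.32333 + 0.111922 = 1.43525 m (along the plate) below the hinge at the top edge, so the moment about the hinge is M = F × 1.43525 = 253.618 × 1.43525 = 364.005 kN·m.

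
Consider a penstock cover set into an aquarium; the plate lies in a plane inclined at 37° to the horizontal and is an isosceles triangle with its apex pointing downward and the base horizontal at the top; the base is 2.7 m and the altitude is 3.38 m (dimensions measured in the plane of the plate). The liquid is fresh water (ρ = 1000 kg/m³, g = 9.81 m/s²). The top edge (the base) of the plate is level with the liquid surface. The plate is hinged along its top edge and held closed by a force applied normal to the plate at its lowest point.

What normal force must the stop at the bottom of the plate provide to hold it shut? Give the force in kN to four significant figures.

γ = ρg = 1000 × 9.81 = 9810 N/m³ = 9.81 kN/m³.
Let θ = 37° be the plate's angle to the horizontal; measure y along the incline from where the plane meets the free surface. Vertical depth h = y·sinθ with sinθ = 0.601815.
With the apex down, the centroid sits h/3 = 3.38/3 = 1.12667 m below the base (the top edge), so y_c = 1.12667 m and h_c = 1.12667 × 0.601815 = 0.678047 m.
A = ½ × 2.7 × 3.38 = 4.563 m².
Resultant F = γ·h_c·A = 9.81 × 0.678047 × 4.563 = 30.3514 kN.
I_c = b·h³/36 = 2.7 × 3.38³/36 = 2.89609 m⁴.
Centre of pressure: y_p = y_c + I_c/(y_c·A) = 1.12667 + 2.89609/(1.12667 × 4.563) = 1.12667 + 0.563333 = 1.69 m along the plane.
The resultant acts 1.12667 + 0.563333 = 1.69 m (along the plate) below the hinge at the top edge, so the moment about the hinge is M = F × 1.69 = 30.3514 × 1.69 = 51.2939 kN·m.
A normal force at the bottom, 3.38 m from the hinge, must supply this moment: P = 51.2939/3.38 = 15.1757 kN.

P ≈ 15.18 kN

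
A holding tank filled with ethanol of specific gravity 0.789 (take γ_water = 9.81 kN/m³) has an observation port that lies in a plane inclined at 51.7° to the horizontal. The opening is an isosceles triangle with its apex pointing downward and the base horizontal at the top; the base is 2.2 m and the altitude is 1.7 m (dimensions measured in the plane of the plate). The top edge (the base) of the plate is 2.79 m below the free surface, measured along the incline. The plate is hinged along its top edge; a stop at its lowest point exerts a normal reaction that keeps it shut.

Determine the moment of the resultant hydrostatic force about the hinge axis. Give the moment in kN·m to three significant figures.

M ≈ 23.4 kN·m

γ = 0.789 × 9.81 = 7.74009 kN/m³.
Let θ = 51.7° be the plate's angle to the horizontal; measure y along the incline from where the plane meets the free surface. Vertical depth h = y·sinθ with sinθ = 0.784776.
With the apex down, the centroid sits h/3 = 1.7/3 = 0.566667 m below the base (the top edge), so y_c = 2.79 + 0.566667 = 3.35667 m and h_c = 3.35667 × 0.784776 = 2.63423 m.
A = ½ × 2.2 × 1.7 = 1.87 m².
Resultant F = γ·h_c·A = 7.74009 × 2.63423 × 1.87 = 38.1278 kN.
I_c = b·h³/36 = 2.2 × 1.7³/36 = 0.300239 m⁴.
Centre of pressure: y_p = y_c + I_c/(y_c·A) = 3.35667 + 0.300239/(3.35667 × 1.87) = 3.35667 + 0.0478318 = 3.4045 m along the plane.
The resultant acts 0.566667 + 0.0478318 = 0.614499 m (along the plate) below the hinge at the top edge, so the moment about the hinge is M = F × 0.614499 = 38.1278 × 0.614499 = 23.4295 kN·m.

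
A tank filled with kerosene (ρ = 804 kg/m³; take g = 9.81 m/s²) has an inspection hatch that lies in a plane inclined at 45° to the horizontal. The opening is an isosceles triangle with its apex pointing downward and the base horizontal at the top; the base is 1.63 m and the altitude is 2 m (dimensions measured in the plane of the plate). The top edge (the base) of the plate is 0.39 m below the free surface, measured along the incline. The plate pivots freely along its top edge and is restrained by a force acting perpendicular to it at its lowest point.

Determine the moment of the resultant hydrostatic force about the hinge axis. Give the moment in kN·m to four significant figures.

M ≈ 8.424 kN·m

γ = ρg = 804 × 9.81 / 1000 = 7.88724 kN/m³.
Let θ = 45° be the plate's angle to the horizontal; measure y along the incline from where the plane meets the free surface. Vertical depth h = y·sinθ with sinθ = 0.707107.
With the apex down, the centroid sits h/3 = 2/3 = 0.666667 m below the base (the top edge), so y_c = 0.39 + 0.666667 = 1.05667 m and h_c = 1.05667 × 0.707107 = 0.747179 m.
A = ½ × 1.63 × 2 = 1.63 m².
Resultant F = γ·h_c·A = 7.88724 × 0.747179 × 1.63 = 9.60588 kN.
I_c = b·h³/36 = 1.63 × 2³/36 = 0.362222 m⁴.
Centre of pressure: y_p = y_c + I_c/(y_c·A) = 1.05667 + 0.362222/(1.05667 × 1.63) = 1.05667 + 0.210304 = 1.26697 m along the plane.
The resultant acts 0.666667 + 0.210304 = 0.876971 m (along the plate) below the hinge at the top edge, so the moment about the hinge is M = F × 0.876971 = 9.60588 × 0.876971 = 8.42408 kN·m.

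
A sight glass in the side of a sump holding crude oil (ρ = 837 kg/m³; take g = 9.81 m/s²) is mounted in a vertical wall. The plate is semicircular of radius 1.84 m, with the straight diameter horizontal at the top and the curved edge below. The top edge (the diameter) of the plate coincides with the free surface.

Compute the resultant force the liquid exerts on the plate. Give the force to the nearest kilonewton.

F ≈ 34 kN

γ = ρg = 837 × 9.81 / 1000 = 8.21097 kN/m³.
The centroid of a semicircle lies 4r/(3π) = 0.78092 m from the diameter, here below the top edge, so the centroid depth is h_c = 0.78092 m.
A = πr²/2 = π × 1.84²/2 = 5.31809 m².
Resultant F = γ·h_c·A = 8.21097 × 0.78092 × 5.31809 = 34.1002 kN.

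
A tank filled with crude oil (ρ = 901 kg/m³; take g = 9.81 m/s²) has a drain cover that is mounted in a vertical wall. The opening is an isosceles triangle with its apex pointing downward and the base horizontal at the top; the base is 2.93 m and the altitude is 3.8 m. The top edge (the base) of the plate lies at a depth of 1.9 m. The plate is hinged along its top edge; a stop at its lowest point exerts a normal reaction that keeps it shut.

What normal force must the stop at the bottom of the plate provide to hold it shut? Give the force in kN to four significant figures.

P ≈ 62.33 kN

γ = ρg = 901 × 9.81 / 1000 = 8.83881 kN/m³.
With the apex down, the centroid sits h/3 = 3.8/3 = 1.26667 m below the base (the top edge), so the centroid depth is h_c = 1.9 + 1.26667 = 3.16667 m.
A = ½ × 2.93 × 3.8 = 5.567 m².
Resultant F = γ·h_c·A = 8.83881 × 3.16667 × 5.567 = 155.818 kN.
I_c = b·h³/36 = 2.93 × 3.8³/36 = 4.46597 m⁴.
Centre of pressure: y_p = y_c + I_c/(y_c·A) = 3.16667 + 4.46597/(3.16667 × 5.567) = 3.16667 + 0.253333 = 3.42 m along the plane.
The resultant acts 1.26667 + 0.253333 = 1.52 m (along the plate) below the hinge at the top edge, so the moment about the hinge is M = F × 1.52 = 155.818 × 1.52 = 236.843 kN·m.
A normal force at the bottom, 3.8 m from the hinge, must supply this moment: P = 236.843/3.8 = 62.3271 kN.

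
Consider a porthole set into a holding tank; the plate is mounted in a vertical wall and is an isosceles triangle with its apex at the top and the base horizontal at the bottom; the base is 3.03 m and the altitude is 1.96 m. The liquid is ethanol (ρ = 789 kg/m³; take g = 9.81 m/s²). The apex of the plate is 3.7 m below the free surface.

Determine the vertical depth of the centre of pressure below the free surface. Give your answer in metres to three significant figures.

γ = ρg = 789 × 9.81 / 1000 = 7.74009 kN/m³.
With the apex up, the centroid sits 2h/3 = 2 × 1.96/3 = 1.30667 m below the apex, so the centroid depth is h_c = 3.7 + 1.30667 = 5.00667 m.
A = ½ × 3.03 × 1.96 = 2.9694 m².
Resultant F = γ·h_c·A = 7.74009 × 5.00667 × 2.9694 = 115.07 kN.
I_c = b·h³/36 = 3.03 × 1.96³/36 = 0.633736 m⁴.
Centre of pressure: y_p = y_c + I_c/(y_c·A) = 5.00667 + 0.633736/(5.00667 × 2.9694) = 5.00667 + 0.0426276 = 5.0493 m along the plane.

h_p = 5.05 m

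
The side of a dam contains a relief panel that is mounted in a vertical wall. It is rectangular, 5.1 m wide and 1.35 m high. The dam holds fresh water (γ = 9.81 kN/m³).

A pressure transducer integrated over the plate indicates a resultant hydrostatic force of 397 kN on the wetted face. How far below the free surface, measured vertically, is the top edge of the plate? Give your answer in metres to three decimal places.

γ = 9.81 kN/m³.
A = 5.1 × 1.35 = 6.885 m².
From F = γ·h_c·A, the centroid depth is h_c = 397/(9.81 × 6.885) = 5.87784 m.
The centroid lies 1.35/2 = 0.675 m below the top edge, so the top edge sits at h_top = 5.87784 − 0.675 = 5.20284 m below the surface.

d_top ≈ 5.203 m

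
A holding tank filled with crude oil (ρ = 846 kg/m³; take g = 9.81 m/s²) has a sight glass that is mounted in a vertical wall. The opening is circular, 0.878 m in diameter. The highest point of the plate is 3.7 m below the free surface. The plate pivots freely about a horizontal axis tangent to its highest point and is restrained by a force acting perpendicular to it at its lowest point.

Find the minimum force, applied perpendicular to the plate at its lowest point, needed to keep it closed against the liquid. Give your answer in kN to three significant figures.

γ = ρg = 846 × 9.81 / 1000 = 8.29926 kN/m³.
The centroid is at the centre, 0.439 m below the top of the plate, so the centroid depth is h_c = 3.7 + 0.439 = 4.139 m.
A = π(0.439)² = 0.605451 m².
Resultant F = γ·h_c·A = 8.29926 × 4.139 × 0.605451 = 20.7976 kN.
I_c = πr⁴/4 = π × 0.439⁴/4 = 0.0291708 m⁴.
Centre of pressure: y_p = y_c + I_c/(y_c·A) = 4.139 + 0.0291708/(4.139 × 0.605451) = 4.139 + 0.0116406 = 4.15064 m along the plane.
The resultant acts 0.439 + 0.0116406 = 0.450641 m (along the plate) below the hinge at the top edge, so the moment about the hinge is M = F × 0.450641 = 20.7976 × 0.450641 = 9.37225 kN·m.
A normal force at the bottom, 0.878 m from the hinge, must supply this moment: P = 9.37225/0.878 = 10.6745 kN.

P ≈ 10.7 kN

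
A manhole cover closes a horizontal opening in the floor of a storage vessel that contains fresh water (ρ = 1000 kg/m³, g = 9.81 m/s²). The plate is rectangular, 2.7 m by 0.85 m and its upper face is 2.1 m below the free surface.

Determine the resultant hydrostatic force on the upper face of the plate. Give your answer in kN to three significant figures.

F ≈ 47.3 kN

γ = ρg = 1000 × 9.81 = 9810 N/m³ = 9.81 kN/m³.
The plate is horizontal, so pressure is uniform at p = γ·h = 9.81 × 2.1 = 20.601 kN/m².
A = 2.7 × 0.85 = 2.295 m².
F = p·A = 20.601 × 2.295 = 47.2793 kN.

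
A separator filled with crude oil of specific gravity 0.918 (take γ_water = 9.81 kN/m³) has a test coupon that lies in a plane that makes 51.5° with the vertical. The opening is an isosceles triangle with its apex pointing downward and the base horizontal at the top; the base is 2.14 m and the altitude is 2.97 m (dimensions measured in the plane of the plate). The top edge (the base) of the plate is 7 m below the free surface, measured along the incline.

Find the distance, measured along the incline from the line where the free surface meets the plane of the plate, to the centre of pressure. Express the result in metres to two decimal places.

y_p = 8.05 m

γ = 0.918 × 9.81 = 9.00558 kN/m³.
The plate makes 51.5° with the vertical, i.e. θ = 90° − 51.5° = 38.5° to the horizontal. Measuring y along the incline from the free-surface line, vertical depth h = y·sinθ with sinθ = 0.622515.
With the apex down, the centroid sits h/3 = 2.97/3 = 0.99 m below the base (the top edge), so y_c = 7 + 0.99 = 7.99 m and h_c = 7.99 × 0.622515 = 4.97389 m.
A = ½ × 2.14 × 2.97 = 3.1779 m².
Resultant F = γ·h_c·A = 9.00558 × 4.97389 × 3.1779 = 142.347 kN.
I_c = b·h³/36 = 2.14 × 2.97³/36 = 1.55733 m⁴.
Centre of pressure: y_p = y_c + I_c/(y_c·A) = 7.99 + 1.55733/(7.99 × 3.1779) = 7.99 + 0.0613329 = 8.05133 m along the plane.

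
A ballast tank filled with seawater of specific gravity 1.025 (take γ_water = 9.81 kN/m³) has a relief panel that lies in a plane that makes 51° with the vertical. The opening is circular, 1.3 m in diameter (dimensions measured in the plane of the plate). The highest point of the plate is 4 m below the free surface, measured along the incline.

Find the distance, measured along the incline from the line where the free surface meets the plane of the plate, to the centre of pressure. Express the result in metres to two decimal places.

γ = 1.025 × 9.81 = 10.05525 kN/m³.
The plate makes 51° with the vertical, i.e. θ = 90° − 51° = 39° to the horizontal. Measuring y along the incline from the free-surface line, vertical depth h = y·sinθ with sinθ = 0.629320.
The centroid is at the centre, 0.65 m below the top of the plate, so y_c = 4 + 0.65 = 4.65 m and h_c = 4.65 × 0.629320 = 2.92634 m.
A = π(0.65)² = 1.32732 m².
Resultant F = γ·h_c·A = 10.05525 × 2.92634 × 1.32732 = 39.0565 kN.
I_c = πr⁴/4 = π × 0.65⁴/4 = 0.140198 m⁴.
Centre of pressure: y_p = y_c + I_c/(y_c·A) = 4.65 + 0.140198/(4.65 × 1.32732) = 4.65 + 0.022715 = 4.67272 m along the plane.

y_p = 4.67 m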